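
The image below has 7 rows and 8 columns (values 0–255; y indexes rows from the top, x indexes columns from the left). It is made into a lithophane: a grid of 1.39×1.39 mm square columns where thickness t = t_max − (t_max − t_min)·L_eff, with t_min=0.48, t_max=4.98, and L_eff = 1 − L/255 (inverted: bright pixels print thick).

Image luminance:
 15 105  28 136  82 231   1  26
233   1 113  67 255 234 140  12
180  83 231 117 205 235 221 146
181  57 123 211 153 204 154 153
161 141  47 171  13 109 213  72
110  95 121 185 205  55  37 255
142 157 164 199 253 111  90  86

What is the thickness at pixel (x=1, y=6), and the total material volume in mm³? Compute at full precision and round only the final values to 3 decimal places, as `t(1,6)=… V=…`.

span = t_max - t_min = 4.98 - 0.48 = 4.500
L(1,6) = 157, L_eff = 1 - 157/255 = 0.384314 (inverted)
t(1,6) = 4.98 - 4.500·0.384314 = 3.251
Σt over all 7·8 pixels = 135723/850 ≈ 159.6741176
V = pitch²·Σt = 1.39²·135723/850 = 308.506

t(1,6)=3.251 V=308.506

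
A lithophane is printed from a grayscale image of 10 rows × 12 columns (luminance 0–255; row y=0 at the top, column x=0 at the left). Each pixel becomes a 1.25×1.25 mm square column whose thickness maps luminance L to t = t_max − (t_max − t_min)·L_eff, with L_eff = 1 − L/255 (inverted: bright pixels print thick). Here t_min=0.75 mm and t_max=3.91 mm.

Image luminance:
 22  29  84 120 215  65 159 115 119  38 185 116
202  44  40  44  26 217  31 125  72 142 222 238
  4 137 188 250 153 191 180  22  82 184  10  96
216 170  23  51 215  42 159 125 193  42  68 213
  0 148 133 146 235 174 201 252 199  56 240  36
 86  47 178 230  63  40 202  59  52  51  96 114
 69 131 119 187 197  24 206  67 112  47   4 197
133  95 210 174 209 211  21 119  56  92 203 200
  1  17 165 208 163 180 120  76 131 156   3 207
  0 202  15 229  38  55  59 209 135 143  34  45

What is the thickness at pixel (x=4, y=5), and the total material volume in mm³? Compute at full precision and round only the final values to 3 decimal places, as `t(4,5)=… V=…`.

t(4,5)=1.531 V=419.371

span = t_max - t_min = 3.91 - 0.75 = 3.160
L(4,5) = 63, L_eff = 1 - 63/255 = 0.752941 (inverted)
t(4,5) = 3.91 - 3.160·0.752941 = 1.531
Σt over all 10·12 pixels = 1711034/6375 ≈ 268.3974902
V = pitch²·Σt = 1.25²·1711034/6375 = 419.371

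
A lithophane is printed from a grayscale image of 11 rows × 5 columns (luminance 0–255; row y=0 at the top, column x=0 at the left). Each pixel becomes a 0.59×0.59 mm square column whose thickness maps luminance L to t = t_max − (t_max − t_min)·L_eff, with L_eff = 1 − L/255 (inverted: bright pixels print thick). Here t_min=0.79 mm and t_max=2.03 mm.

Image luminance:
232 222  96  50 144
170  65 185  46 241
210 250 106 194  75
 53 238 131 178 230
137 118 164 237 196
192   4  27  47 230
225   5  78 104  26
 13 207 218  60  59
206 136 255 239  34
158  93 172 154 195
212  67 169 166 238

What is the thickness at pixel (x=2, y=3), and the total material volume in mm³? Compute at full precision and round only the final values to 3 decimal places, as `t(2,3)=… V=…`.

t(2,3)=1.427 V=28.594

span = t_max - t_min = 2.03 - 0.79 = 1.240
L(2,3) = 131, L_eff = 1 - 131/255 = 0.486275 (inverted)
t(2,3) = 2.03 - 1.240·0.486275 = 1.427
Σt over all 11·5 pixels = 2094643/25500 ≈ 82.1428627
V = pitch²·Σt = 0.59²·2094643/25500 = 28.594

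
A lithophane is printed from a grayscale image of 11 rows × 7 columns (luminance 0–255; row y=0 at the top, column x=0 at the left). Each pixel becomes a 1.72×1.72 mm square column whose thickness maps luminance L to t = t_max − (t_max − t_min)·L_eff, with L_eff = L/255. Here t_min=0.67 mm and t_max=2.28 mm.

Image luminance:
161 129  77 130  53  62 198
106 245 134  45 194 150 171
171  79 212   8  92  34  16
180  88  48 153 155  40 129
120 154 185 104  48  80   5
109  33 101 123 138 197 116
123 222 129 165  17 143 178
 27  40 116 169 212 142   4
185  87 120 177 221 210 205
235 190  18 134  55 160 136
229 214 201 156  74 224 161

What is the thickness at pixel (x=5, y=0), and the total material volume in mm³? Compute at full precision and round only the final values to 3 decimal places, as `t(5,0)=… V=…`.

span = t_max - t_min = 2.28 - 0.67 = 1.610
L(5,0) = 62, L_eff = 62/255 = 0.243137
t(5,0) = 2.28 - 1.610·0.243137 = 1.889
Σt over all 11·7 pixels = 240884/2125 ≈ 113.3571765
V = pitch²·Σt = 1.72²·240884/2125 = 335.356

t(5,0)=1.889 V=335.356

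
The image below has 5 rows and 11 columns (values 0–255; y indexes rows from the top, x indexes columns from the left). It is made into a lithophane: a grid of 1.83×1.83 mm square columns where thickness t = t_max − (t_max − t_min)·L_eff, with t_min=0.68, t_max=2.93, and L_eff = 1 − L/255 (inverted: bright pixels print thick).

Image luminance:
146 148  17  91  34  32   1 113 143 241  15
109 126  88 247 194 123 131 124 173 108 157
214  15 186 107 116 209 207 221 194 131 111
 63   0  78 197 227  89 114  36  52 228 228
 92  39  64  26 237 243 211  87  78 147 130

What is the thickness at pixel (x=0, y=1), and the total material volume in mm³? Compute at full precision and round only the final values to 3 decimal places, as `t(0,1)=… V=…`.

t(0,1)=1.642 V=330.261

span = t_max - t_min = 2.93 - 0.68 = 2.250
L(0,1) = 109, L_eff = 1 - 109/255 = 0.572549 (inverted)
t(0,1) = 2.93 - 2.250·0.572549 = 1.642
Σt over all 5·11 pixels = 3353/34 ≈ 98.6176471
V = pitch²·Σt = 1.83²·3353/34 = 330.261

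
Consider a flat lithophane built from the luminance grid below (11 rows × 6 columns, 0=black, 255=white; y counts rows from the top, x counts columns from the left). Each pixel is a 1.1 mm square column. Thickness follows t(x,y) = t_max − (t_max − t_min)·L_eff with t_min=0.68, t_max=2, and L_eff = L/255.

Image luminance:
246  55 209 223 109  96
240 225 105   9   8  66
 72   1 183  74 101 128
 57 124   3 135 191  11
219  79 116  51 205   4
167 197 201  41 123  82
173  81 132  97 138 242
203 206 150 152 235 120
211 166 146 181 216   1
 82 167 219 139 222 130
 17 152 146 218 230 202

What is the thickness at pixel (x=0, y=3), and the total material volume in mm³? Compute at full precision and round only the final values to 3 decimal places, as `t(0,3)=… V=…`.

span = t_max - t_min = 2 - 0.68 = 1.320
L(0,3) = 57, L_eff = 57/255 = 0.223529
t(0,3) = 2 - 1.320·0.223529 = 1.705
Σt over all 11·6 pixels = 36454/425 ≈ 85.7741176
V = pitch²·Σt = 1.1²·36454/425 = 103.787

t(0,3)=1.705 V=103.787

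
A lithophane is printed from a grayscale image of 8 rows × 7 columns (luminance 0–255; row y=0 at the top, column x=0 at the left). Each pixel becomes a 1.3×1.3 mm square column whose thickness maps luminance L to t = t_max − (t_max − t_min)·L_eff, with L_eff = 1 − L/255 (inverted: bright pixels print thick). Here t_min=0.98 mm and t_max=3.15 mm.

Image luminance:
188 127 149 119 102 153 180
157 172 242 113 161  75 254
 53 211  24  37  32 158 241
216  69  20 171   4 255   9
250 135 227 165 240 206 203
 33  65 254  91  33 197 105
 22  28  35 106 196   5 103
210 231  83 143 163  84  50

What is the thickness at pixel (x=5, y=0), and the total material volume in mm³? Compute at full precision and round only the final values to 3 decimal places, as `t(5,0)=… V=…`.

span = t_max - t_min = 3.15 - 0.98 = 2.170
L(5,0) = 153, L_eff = 1 - 153/255 = 0.400000 (inverted)
t(5,0) = 3.15 - 2.170·0.400000 = 2.282
Σt over all 8·7 pixels = 119819/1020 ≈ 117.4696078
V = pitch²·Σt = 1.3²·119819/1020 = 198.524

t(5,0)=2.282 V=198.524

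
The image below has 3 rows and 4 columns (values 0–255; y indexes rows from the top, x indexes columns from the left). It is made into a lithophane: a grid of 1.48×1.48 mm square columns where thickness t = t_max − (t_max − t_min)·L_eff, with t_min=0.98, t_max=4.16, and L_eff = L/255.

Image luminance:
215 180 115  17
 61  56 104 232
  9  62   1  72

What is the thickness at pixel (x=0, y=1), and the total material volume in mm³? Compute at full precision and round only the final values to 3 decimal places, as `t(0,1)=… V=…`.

span = t_max - t_min = 4.16 - 0.98 = 3.180
L(0,1) = 61, L_eff = 61/255 = 0.239216
t(0,1) = 4.16 - 3.180·0.239216 = 3.399
Σt over all 3·4 pixels = 76294/2125 ≈ 35.9030588
V = pitch²·Σt = 1.48²·76294/2125 = 78.642

t(0,1)=3.399 V=78.642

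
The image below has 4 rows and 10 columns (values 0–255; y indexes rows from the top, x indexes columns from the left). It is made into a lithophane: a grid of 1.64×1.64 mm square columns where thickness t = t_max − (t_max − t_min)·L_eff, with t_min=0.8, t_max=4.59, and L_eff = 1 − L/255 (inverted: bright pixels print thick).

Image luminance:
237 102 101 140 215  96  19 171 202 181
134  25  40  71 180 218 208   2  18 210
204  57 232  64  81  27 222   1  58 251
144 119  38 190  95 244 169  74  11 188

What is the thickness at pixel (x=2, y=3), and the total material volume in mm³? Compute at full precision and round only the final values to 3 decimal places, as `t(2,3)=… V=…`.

t(2,3)=1.365 V=287.500

span = t_max - t_min = 4.59 - 0.8 = 3.790
L(2,3) = 38, L_eff = 1 - 38/255 = 0.850980 (inverted)
t(2,3) = 4.59 - 3.790·0.850980 = 1.365
Σt over all 4·10 pixels = 2725781/25500 ≈ 106.8933725
V = pitch²·Σt = 1.64²·2725781/25500 = 287.500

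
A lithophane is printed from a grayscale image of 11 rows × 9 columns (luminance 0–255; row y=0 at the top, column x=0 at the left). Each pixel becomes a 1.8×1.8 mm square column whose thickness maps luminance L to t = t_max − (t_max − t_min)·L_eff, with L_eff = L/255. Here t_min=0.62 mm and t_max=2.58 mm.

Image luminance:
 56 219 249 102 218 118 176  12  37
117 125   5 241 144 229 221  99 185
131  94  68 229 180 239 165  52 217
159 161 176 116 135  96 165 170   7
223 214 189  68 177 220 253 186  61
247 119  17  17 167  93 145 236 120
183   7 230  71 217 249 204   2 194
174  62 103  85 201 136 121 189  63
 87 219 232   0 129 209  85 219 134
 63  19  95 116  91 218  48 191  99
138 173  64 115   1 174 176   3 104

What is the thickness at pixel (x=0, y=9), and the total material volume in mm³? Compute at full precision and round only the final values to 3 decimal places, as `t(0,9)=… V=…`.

t(0,9)=2.096 V=489.919

span = t_max - t_min = 2.58 - 0.62 = 1.960
L(0,9) = 63, L_eff = 63/255 = 0.247059
t(0,9) = 2.58 - 1.960·0.247059 = 2.096
Σt over all 11·9 pixels = 1927921/12750 ≈ 151.2094902
V = pitch²·Σt = 1.8²·1927921/12750 = 489.919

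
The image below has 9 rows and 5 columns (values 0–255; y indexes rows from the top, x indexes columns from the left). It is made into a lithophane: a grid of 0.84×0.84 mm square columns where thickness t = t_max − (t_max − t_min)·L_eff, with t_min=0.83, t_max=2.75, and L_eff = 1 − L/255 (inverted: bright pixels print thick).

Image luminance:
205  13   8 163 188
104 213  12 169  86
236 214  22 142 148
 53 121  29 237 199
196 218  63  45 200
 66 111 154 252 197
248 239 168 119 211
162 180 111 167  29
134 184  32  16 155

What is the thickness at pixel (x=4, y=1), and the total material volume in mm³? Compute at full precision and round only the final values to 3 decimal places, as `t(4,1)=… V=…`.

t(4,1)=1.478 V=59.394

span = t_max - t_min = 2.75 - 0.83 = 1.920
L(4,1) = 86, L_eff = 1 - 86/255 = 0.662745 (inverted)
t(4,1) = 2.75 - 1.920·0.662745 = 1.478
Σt over all 9·5 pixels = 715491/8500 ≈ 84.1754118
V = pitch²·Σt = 0.84²·715491/8500 = 59.394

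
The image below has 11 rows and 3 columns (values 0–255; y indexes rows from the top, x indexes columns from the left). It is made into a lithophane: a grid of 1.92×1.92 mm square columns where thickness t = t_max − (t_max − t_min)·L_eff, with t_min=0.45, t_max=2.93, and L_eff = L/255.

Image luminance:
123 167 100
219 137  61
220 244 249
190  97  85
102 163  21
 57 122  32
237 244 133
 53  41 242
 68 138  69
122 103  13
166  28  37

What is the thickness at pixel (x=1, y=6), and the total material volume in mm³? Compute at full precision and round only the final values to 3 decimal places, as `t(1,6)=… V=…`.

t(1,6)=0.557 V=210.054

span = t_max - t_min = 2.93 - 0.45 = 2.480
L(1,6) = 244, L_eff = 244/255 = 0.956863
t(1,6) = 2.93 - 2.480·0.956863 = 0.557
Σt over all 11·3 pixels = 484337/8500 ≈ 56.9808235
V = pitch²·Σt = 1.92²·484337/8500 = 210.054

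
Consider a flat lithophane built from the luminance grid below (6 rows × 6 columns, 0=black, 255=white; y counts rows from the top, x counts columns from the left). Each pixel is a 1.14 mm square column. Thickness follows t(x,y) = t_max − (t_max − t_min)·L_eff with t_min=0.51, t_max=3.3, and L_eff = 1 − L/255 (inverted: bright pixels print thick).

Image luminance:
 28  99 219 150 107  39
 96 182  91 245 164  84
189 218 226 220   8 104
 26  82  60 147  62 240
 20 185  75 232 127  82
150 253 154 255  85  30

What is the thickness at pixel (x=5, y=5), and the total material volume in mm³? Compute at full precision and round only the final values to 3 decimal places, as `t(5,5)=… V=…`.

t(5,5)=0.838 V=91.174

span = t_max - t_min = 3.3 - 0.51 = 2.790
L(5,5) = 30, L_eff = 1 - 30/255 = 0.882353 (inverted)
t(5,5) = 3.3 - 2.790·0.882353 = 0.838
Σt over all 6·6 pixels = 298161/4250 ≈ 70.1555294
V = pitch²·Σt = 1.14²·298161/4250 = 91.174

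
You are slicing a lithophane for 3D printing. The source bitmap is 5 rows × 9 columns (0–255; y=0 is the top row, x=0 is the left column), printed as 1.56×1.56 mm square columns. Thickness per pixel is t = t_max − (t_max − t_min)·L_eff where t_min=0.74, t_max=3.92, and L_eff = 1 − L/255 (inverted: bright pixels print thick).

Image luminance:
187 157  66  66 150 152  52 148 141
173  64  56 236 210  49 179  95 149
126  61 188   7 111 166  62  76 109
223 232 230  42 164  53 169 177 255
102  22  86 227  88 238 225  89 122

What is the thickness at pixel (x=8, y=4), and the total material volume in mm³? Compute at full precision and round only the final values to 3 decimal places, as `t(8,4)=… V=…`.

t(8,4)=2.261 V=262.522

span = t_max - t_min = 3.92 - 0.74 = 3.180
L(8,4) = 122, L_eff = 1 - 122/255 = 0.521569 (inverted)
t(8,4) = 3.92 - 3.180·0.521569 = 2.261
Σt over all 5·9 pixels = 91693/850 ≈ 107.8741176
V = pitch²·Σt = 1.56²·91693/850 = 262.522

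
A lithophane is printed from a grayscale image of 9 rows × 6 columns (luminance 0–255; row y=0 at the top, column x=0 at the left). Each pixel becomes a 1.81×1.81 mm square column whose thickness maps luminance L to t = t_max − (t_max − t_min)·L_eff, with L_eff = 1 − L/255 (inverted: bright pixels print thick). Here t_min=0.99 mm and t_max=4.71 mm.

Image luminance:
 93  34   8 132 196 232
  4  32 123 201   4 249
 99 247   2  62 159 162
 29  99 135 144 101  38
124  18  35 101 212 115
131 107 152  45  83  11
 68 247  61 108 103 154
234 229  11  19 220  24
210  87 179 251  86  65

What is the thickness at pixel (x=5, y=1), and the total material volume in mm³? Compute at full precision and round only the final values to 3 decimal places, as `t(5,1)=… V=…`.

span = t_max - t_min = 4.71 - 0.99 = 3.720
L(5,1) = 249, L_eff = 1 - 249/255 = 0.023529 (inverted)
t(5,1) = 4.71 - 3.720·0.023529 = 4.622
Σt over all 9·6 pixels = 120771/850 ≈ 142.0835294
V = pitch²·Σt = 1.81²·120771/850 = 465.480

t(5,1)=4.622 V=465.480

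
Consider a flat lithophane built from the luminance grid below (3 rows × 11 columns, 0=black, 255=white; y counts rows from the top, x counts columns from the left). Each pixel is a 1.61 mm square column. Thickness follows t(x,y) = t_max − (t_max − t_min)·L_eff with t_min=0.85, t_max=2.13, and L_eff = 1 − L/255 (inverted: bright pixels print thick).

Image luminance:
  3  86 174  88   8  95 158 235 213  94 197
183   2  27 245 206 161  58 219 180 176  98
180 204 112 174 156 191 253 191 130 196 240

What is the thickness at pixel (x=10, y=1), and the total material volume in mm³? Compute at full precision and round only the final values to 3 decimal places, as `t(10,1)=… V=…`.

span = t_max - t_min = 2.13 - 0.85 = 1.280
L(10,1) = 98, L_eff = 1 - 98/255 = 0.615686 (inverted)
t(10,1) = 2.13 - 1.280·0.615686 = 1.342
Σt over all 3·11 pixels = 1346699/25500 ≈ 52.8117255
V = pitch²·Σt = 1.61²·1346699/25500 = 136.893

t(10,1)=1.342 V=136.893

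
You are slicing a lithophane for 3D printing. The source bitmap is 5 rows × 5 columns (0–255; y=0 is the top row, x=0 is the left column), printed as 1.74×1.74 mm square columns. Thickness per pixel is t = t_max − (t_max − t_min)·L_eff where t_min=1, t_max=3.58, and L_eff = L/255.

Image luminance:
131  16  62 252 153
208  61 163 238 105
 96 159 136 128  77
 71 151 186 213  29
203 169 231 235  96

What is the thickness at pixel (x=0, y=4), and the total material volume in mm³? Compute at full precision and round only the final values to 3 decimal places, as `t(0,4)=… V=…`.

t(0,4)=1.526 V=161.644

span = t_max - t_min = 3.58 - 1 = 2.580
L(0,4) = 203, L_eff = 203/255 = 0.796078
t(0,4) = 3.58 - 2.580·0.796078 = 1.526
Σt over all 5·5 pixels = 113454/2125 ≈ 53.3901176
V = pitch²·Σt = 1.74²·113454/2125 = 161.644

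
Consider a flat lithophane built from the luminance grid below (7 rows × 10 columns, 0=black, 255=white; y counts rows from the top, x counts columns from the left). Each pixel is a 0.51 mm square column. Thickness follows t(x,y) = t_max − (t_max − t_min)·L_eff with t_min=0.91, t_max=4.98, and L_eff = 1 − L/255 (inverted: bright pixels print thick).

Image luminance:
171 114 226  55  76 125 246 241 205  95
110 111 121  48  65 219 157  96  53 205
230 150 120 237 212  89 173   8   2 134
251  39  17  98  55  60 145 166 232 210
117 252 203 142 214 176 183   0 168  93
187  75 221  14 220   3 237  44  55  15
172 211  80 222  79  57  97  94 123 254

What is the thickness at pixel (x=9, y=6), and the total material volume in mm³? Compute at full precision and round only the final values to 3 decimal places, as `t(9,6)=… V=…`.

span = t_max - t_min = 4.98 - 0.91 = 4.070
L(9,6) = 254, L_eff = 1 - 254/255 = 0.003922 (inverted)
t(9,6) = 4.98 - 4.070·0.003922 = 4.964
Σt over all 7·10 pixels = 72533/340 ≈ 213.3323529
V = pitch²·Σt = 0.51²·72533/340 = 55.488

t(9,6)=4.964 V=55.488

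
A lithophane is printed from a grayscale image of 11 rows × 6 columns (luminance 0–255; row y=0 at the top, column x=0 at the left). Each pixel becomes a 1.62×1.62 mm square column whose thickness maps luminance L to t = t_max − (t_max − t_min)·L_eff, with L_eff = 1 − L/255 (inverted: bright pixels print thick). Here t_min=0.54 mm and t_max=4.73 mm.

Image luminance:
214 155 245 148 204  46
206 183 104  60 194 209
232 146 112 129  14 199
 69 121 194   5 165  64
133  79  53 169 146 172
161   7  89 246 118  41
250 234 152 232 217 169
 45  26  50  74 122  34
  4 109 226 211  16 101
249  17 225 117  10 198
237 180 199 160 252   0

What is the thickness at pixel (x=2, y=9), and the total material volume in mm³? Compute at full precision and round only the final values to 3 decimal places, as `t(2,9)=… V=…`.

t(2,9)=4.237 V=479.394

span = t_max - t_min = 4.73 - 0.54 = 4.190
L(2,9) = 225, L_eff = 1 - 225/255 = 0.117647 (inverted)
t(2,9) = 4.73 - 4.190·0.117647 = 4.237
Σt over all 11·6 pixels = 1164508/6375 ≈ 182.6679216
V = pitch²·Σt = 1.62²·1164508/6375 = 479.394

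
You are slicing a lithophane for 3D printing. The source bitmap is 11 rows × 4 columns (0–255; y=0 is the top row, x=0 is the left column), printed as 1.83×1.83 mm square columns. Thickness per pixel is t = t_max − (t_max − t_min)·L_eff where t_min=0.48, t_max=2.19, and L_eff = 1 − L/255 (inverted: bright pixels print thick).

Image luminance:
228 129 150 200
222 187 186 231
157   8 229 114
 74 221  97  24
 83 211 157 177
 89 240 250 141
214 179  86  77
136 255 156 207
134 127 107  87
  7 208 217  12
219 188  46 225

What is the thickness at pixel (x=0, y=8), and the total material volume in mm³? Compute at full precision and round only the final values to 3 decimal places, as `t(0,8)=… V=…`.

span = t_max - t_min = 2.19 - 0.48 = 1.710
L(0,8) = 134, L_eff = 1 - 134/255 = 0.474510 (inverted)
t(0,8) = 2.19 - 1.710·0.474510 = 1.379
Σt over all 11·4 pixels = 140241/2125 ≈ 65.9957647
V = pitch²·Σt = 1.83²·140241/2125 = 221.013

t(0,8)=1.379 V=221.013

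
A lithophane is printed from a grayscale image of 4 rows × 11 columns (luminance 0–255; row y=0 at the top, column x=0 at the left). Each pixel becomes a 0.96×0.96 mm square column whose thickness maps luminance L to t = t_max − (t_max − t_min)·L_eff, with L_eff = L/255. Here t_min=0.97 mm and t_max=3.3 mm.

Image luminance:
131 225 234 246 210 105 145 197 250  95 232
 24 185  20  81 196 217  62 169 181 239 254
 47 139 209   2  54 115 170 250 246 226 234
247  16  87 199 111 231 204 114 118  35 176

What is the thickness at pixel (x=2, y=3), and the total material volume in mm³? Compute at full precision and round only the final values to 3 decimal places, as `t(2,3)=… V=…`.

span = t_max - t_min = 3.3 - 0.97 = 2.330
L(2,3) = 87, L_eff = 87/255 = 0.341176
t(2,3) = 3.3 - 2.330·0.341176 = 2.505
Σt over all 4·11 pixels = 522094/6375 ≈ 81.8970980
V = pitch²·Σt = 0.96²·522094/6375 = 75.476

t(2,3)=2.505 V=75.476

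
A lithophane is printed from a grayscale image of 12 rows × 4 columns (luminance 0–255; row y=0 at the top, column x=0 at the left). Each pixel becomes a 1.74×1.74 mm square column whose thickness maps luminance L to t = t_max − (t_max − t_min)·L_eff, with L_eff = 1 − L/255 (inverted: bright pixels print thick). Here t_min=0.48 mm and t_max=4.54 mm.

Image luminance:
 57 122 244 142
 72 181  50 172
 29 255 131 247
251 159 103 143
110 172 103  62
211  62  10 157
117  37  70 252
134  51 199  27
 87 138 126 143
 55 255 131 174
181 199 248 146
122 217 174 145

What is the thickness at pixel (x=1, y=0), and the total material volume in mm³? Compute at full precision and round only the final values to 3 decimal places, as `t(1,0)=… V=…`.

span = t_max - t_min = 4.54 - 0.48 = 4.060
L(1,0) = 122, L_eff = 1 - 122/255 = 0.521569 (inverted)
t(1,0) = 4.54 - 4.060·0.521569 = 2.422
Σt over all 12·4 pixels = 1648379/12750 ≈ 129.2846275
V = pitch²·Σt = 1.74²·1648379/12750 = 391.422

t(1,0)=2.422 V=391.422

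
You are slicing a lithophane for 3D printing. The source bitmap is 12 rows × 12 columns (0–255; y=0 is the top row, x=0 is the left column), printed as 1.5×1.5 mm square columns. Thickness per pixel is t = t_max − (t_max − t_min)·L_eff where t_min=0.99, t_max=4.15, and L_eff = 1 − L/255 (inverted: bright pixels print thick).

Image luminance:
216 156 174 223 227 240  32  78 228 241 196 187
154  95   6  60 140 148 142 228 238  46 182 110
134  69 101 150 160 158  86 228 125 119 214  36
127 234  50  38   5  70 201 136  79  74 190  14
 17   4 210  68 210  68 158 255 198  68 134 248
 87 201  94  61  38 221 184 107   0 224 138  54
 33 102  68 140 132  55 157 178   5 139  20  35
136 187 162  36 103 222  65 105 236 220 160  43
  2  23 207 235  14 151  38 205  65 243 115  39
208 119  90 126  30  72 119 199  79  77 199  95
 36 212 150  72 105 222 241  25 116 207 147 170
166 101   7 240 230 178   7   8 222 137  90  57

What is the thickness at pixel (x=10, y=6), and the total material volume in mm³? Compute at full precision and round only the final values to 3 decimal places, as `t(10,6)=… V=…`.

span = t_max - t_min = 4.15 - 0.99 = 3.160
L(10,6) = 20, L_eff = 1 - 20/255 = 0.921569 (inverted)
t(10,6) = 4.15 - 3.160·0.921569 = 1.238
Σt over all 12·12 pixels = 2348753/6375 ≈ 368.4318431
V = pitch²·Σt = 1.5²·2348753/6375 = 828.972

t(10,6)=1.238 V=828.972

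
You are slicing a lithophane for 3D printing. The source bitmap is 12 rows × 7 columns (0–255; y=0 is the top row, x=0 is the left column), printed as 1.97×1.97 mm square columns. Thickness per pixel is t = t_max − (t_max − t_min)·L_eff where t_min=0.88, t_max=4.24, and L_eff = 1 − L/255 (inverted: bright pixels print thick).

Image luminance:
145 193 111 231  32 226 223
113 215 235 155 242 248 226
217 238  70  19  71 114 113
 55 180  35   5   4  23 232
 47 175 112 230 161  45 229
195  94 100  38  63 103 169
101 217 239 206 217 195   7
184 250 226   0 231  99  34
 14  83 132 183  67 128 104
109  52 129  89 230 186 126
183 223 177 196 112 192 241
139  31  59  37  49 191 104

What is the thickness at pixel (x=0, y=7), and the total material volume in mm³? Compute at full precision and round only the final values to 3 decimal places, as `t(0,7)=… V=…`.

t(0,7)=3.304 V=875.151

span = t_max - t_min = 4.24 - 0.88 = 3.360
L(0,7) = 184, L_eff = 1 - 184/255 = 0.278431 (inverted)
t(0,7) = 4.24 - 3.360·0.278431 = 3.304
Σt over all 12·7 pixels = 479192/2125 ≈ 225.5021176
V = pitch²·Σt = 1.97²·479192/2125 = 875.151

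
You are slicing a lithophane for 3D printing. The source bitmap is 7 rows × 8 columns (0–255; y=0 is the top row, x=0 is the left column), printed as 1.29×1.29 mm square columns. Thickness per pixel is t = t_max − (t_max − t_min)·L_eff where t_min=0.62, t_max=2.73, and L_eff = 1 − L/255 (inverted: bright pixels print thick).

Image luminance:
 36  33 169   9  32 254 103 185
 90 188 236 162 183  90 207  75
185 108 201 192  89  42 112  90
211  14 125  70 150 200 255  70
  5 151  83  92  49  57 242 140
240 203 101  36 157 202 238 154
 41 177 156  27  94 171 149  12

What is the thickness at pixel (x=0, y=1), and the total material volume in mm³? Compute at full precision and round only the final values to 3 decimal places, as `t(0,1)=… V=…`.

span = t_max - t_min = 2.73 - 0.62 = 2.110
L(0,1) = 90, L_eff = 1 - 90/255 = 0.647059 (inverted)
t(0,1) = 2.73 - 2.110·0.647059 = 1.365
Σt over all 7·8 pixels = 797511/8500 ≈ 93.8248235
V = pitch²·Σt = 1.29²·797511/8500 = 156.134

t(0,1)=1.365 V=156.134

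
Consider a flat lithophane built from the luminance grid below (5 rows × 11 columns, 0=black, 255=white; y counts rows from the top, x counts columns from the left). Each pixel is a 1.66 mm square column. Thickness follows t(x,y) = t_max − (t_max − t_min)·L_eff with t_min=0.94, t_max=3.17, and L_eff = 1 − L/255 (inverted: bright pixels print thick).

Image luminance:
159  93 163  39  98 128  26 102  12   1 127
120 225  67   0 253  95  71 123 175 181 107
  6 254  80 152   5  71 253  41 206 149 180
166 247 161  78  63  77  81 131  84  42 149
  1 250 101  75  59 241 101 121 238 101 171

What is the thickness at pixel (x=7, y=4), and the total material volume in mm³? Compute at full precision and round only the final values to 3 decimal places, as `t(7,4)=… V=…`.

t(7,4)=1.998 V=299.101

span = t_max - t_min = 3.17 - 0.94 = 2.230
L(7,4) = 121, L_eff = 1 - 121/255 = 0.525490 (inverted)
t(7,4) = 3.17 - 2.230·0.525490 = 1.998
Σt over all 5·11 pixels = 55357/510 ≈ 108.5431373
V = pitch²·Σt = 1.66²·55357/510 = 299.101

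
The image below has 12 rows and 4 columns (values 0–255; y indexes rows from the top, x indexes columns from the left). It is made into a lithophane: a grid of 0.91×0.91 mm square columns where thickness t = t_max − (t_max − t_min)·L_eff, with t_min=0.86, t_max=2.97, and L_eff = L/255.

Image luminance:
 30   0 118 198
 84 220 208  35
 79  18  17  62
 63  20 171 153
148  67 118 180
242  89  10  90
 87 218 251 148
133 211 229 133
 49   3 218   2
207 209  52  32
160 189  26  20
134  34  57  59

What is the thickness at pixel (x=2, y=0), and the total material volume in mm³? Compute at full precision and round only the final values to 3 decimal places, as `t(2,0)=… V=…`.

span = t_max - t_min = 2.97 - 0.86 = 2.110
L(2,0) = 118, L_eff = 118/255 = 0.462745
t(2,0) = 2.97 - 2.110·0.462745 = 1.994
Σt over all 12·4 pixels = 2520989/25500 ≈ 98.8623137
V = pitch²·Σt = 0.91²·2520989/25500 = 81.868

t(2,0)=1.994 V=81.868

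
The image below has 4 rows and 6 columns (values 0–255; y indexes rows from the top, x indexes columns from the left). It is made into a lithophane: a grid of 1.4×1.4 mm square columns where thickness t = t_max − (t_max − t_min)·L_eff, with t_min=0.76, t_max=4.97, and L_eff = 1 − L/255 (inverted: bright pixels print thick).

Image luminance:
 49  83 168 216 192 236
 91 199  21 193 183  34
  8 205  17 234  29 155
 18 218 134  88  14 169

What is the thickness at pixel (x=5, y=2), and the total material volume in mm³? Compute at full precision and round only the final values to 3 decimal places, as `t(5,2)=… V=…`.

span = t_max - t_min = 4.97 - 0.76 = 4.210
L(5,2) = 155, L_eff = 1 - 155/255 = 0.392157 (inverted)
t(5,2) = 4.97 - 4.210·0.392157 = 3.319
Σt over all 4·6 pixels = 854377/12750 ≈ 67.0099608
V = pitch²·Σt = 1.4²·854377/12750 = 131.340

t(5,2)=3.319 V=131.340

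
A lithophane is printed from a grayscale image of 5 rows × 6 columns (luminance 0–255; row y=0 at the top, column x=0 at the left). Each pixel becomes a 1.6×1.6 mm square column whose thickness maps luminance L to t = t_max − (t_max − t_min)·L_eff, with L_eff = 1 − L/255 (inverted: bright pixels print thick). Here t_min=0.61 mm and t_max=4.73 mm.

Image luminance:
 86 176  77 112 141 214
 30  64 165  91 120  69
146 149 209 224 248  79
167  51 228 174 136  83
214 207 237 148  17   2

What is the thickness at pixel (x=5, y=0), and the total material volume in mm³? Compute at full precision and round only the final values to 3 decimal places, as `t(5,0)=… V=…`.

t(5,0)=4.068 V=214.941

span = t_max - t_min = 4.73 - 0.61 = 4.120
L(5,0) = 214, L_eff = 1 - 214/255 = 0.160784 (inverted)
t(5,0) = 4.73 - 4.120·0.160784 = 4.068
Σt over all 5·6 pixels = 1070509/12750 ≈ 83.9614902
V = pitch²·Σt = 1.6²·1070509/12750 = 214.941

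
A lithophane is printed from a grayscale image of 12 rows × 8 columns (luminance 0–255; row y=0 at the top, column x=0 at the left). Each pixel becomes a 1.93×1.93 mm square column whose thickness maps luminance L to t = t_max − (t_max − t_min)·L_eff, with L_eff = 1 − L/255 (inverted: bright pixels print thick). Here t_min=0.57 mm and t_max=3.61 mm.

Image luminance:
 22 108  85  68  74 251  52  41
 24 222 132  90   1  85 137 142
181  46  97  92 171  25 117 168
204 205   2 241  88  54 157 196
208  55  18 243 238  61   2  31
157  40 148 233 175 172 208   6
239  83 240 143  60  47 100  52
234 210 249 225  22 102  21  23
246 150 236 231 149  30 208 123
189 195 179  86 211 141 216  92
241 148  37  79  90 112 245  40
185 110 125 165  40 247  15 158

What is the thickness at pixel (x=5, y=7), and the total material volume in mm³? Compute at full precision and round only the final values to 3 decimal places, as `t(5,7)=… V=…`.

span = t_max - t_min = 3.61 - 0.57 = 3.040
L(5,7) = 102, L_eff = 1 - 102/255 = 0.600000 (inverted)
t(5,7) = 3.61 - 3.040·0.600000 = 1.786
Σt over all 12·8 pixels = 201.856
V = pitch²·Σt = 1.93²·201.856 = 751.893

t(5,7)=1.786 V=751.893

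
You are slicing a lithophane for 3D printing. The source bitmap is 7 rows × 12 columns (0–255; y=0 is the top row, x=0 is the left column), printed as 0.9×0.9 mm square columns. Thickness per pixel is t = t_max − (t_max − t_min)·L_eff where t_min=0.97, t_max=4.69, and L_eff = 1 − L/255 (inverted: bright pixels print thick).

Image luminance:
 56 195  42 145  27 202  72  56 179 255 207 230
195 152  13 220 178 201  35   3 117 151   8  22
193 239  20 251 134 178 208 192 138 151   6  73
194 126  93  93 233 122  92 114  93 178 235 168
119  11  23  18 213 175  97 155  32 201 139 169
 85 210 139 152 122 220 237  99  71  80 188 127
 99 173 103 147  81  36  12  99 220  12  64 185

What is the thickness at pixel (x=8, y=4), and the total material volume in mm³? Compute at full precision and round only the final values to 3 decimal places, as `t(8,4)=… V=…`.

span = t_max - t_min = 4.69 - 0.97 = 3.720
L(8,4) = 32, L_eff = 1 - 32/255 = 0.874510 (inverted)
t(8,4) = 4.69 - 3.720·0.874510 = 1.437
Σt over all 7·12 pixels = 507883/2125 ≈ 239.0037647
V = pitch²·Σt = 0.9²·507883/2125 = 193.593

t(8,4)=1.437 V=193.593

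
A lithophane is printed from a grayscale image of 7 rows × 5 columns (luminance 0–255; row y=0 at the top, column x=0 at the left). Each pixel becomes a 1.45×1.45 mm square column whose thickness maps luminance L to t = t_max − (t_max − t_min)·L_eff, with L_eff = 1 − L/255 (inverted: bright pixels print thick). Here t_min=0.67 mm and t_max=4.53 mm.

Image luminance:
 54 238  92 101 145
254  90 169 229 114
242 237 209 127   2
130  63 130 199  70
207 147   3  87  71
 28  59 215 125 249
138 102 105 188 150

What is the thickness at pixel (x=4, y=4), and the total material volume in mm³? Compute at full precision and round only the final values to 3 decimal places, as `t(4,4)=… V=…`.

span = t_max - t_min = 4.53 - 0.67 = 3.860
L(4,4) = 71, L_eff = 1 - 71/255 = 0.721569 (inverted)
t(4,4) = 4.53 - 3.860·0.721569 = 1.745
Σt over all 7·5 pixels = 2438809/25500 ≈ 95.6395686
V = pitch²·Σt = 1.45²·2438809/25500 = 201.082

t(4,4)=1.745 V=201.082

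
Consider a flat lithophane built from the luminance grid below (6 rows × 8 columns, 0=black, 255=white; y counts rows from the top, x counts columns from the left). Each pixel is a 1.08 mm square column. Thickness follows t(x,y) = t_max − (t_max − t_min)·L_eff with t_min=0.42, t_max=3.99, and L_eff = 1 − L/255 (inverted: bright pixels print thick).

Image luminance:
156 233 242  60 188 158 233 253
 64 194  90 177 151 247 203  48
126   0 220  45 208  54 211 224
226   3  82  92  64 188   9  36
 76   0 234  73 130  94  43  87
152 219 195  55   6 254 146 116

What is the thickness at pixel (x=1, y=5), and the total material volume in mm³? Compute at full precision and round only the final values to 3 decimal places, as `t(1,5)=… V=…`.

t(1,5)=3.486 V=127.453

span = t_max - t_min = 3.99 - 0.42 = 3.570
L(1,5) = 219, L_eff = 1 - 219/255 = 0.141176 (inverted)
t(1,5) = 3.99 - 3.570·0.141176 = 3.486
Σt over all 6·8 pixels = 109.27
V = pitch²·Σt = 1.08²·109.27 = 127.453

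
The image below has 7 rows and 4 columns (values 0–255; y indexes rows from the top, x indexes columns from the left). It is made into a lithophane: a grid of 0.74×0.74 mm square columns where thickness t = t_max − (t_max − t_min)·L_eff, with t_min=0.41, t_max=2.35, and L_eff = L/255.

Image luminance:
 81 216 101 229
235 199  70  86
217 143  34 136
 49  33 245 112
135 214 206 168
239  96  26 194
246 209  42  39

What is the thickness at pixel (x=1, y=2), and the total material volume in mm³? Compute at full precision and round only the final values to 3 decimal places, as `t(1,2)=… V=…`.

span = t_max - t_min = 2.35 - 0.41 = 1.940
L(1,2) = 143, L_eff = 143/255 = 0.560784
t(1,2) = 2.35 - 1.940·0.560784 = 1.262
Σt over all 7·4 pixels = 9019/255 ≈ 35.3686275
V = pitch²·Σt = 0.74²·9019/255 = 19.368

t(1,2)=1.262 V=19.368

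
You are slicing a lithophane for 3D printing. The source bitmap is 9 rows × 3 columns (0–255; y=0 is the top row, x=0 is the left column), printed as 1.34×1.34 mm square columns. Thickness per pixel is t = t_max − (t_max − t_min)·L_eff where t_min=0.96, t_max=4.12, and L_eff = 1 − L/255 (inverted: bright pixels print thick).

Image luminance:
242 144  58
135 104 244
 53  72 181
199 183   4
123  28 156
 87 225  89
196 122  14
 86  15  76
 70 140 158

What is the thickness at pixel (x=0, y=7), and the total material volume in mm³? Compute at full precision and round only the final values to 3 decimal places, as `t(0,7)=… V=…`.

t(0,7)=2.026 V=117.835

span = t_max - t_min = 4.12 - 0.96 = 3.160
L(0,7) = 86, L_eff = 1 - 86/255 = 0.662745 (inverted)
t(0,7) = 4.12 - 3.160·0.662745 = 2.026
Σt over all 9·3 pixels = 139452/2125 ≈ 65.6244706
V = pitch²·Σt = 1.34²·139452/2125 = 117.835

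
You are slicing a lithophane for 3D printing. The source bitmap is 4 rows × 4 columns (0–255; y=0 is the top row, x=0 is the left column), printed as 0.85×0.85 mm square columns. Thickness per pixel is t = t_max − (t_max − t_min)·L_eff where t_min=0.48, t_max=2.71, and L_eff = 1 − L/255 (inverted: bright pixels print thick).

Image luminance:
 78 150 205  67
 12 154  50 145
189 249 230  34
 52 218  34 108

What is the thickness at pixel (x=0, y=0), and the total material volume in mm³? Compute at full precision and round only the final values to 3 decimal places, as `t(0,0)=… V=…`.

span = t_max - t_min = 2.71 - 0.48 = 2.230
L(0,0) = 78, L_eff = 1 - 78/255 = 0.694118 (inverted)
t(0,0) = 2.71 - 2.230·0.694118 = 1.162
Σt over all 4·4 pixels = 127253/5100 ≈ 24.9515686
V = pitch²·Σt = 0.85²·127253/5100 = 18.028

t(0,0)=1.162 V=18.028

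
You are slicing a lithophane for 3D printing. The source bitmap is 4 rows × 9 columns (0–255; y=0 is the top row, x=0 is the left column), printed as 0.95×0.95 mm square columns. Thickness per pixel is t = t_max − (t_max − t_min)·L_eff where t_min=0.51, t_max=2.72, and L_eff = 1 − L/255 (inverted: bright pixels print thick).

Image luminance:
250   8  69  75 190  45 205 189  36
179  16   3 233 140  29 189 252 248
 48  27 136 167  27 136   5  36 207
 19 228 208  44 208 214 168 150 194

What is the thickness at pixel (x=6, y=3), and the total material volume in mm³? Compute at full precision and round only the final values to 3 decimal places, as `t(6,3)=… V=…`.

t(6,3)=1.966 V=52.377

span = t_max - t_min = 2.72 - 0.51 = 2.210
L(6,3) = 168, L_eff = 1 - 168/255 = 0.341176 (inverted)
t(6,3) = 2.72 - 2.210·0.341176 = 1.966
Σt over all 4·9 pixels = 58.036
V = pitch²·Σt = 0.95²·58.036 = 52.377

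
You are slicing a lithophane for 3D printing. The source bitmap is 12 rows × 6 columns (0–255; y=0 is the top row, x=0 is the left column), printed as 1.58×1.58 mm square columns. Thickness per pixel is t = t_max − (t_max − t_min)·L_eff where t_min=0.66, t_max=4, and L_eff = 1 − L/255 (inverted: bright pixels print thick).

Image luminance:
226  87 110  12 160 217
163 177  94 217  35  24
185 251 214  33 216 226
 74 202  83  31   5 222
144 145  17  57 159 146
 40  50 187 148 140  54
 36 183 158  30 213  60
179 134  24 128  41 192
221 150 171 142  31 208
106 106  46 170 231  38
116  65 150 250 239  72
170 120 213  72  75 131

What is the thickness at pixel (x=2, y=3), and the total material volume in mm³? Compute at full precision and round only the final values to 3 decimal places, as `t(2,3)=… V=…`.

span = t_max - t_min = 4 - 0.66 = 3.340
L(2,3) = 83, L_eff = 1 - 83/255 = 0.674510 (inverted)
t(2,3) = 4 - 3.340·0.674510 = 1.747
Σt over all 12·6 pixels = 357659/2125 ≈ 168.3101176
V = pitch²·Σt = 1.58²·357659/2125 = 420.169

t(2,3)=1.747 V=420.169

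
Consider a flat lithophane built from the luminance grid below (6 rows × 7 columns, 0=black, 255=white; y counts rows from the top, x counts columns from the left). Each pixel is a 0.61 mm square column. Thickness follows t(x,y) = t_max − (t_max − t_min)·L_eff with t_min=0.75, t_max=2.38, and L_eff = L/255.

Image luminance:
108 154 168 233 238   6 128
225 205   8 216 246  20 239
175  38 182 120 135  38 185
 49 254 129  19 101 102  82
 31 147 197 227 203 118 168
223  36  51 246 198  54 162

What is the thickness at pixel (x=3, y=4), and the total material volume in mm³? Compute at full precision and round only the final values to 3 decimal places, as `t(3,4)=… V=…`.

span = t_max - t_min = 2.38 - 0.75 = 1.630
L(3,4) = 227, L_eff = 227/255 = 0.890196
t(3,4) = 2.38 - 1.630·0.890196 = 0.929
Σt over all 6·7 pixels = 398287/6375 ≈ 62.4763922
V = pitch²·Σt = 0.61²·398287/6375 = 23.247

t(3,4)=0.929 V=23.247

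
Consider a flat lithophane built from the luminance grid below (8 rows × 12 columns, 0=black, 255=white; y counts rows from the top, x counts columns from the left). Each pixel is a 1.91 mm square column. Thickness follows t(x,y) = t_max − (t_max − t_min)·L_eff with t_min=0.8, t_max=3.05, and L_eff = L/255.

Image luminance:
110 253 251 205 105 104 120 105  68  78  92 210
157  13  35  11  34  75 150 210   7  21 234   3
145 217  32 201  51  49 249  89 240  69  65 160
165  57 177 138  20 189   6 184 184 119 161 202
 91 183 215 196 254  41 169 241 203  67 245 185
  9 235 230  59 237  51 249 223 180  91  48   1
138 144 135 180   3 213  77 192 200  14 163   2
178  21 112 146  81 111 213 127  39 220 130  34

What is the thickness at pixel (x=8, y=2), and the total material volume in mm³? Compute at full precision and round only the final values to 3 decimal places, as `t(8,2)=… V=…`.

t(8,2)=0.932 V=669.147

span = t_max - t_min = 3.05 - 0.8 = 2.250
L(8,2) = 240, L_eff = 240/255 = 0.941176
t(8,2) = 3.05 - 2.250·0.941176 = 0.932
Σt over all 8·12 pixels = 15591/85 ≈ 183.4235294
V = pitch²·Σt = 1.91²·15591/85 = 669.147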